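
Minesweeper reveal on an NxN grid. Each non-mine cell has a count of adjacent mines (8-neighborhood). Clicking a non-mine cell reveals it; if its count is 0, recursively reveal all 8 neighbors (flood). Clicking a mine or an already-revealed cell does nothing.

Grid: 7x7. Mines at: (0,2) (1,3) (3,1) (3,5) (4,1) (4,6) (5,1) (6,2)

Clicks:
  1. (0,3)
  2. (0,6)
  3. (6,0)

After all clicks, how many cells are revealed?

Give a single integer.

Answer: 11

Derivation:
Click 1 (0,3) count=2: revealed 1 new [(0,3)] -> total=1
Click 2 (0,6) count=0: revealed 9 new [(0,4) (0,5) (0,6) (1,4) (1,5) (1,6) (2,4) (2,5) (2,6)] -> total=10
Click 3 (6,0) count=1: revealed 1 new [(6,0)] -> total=11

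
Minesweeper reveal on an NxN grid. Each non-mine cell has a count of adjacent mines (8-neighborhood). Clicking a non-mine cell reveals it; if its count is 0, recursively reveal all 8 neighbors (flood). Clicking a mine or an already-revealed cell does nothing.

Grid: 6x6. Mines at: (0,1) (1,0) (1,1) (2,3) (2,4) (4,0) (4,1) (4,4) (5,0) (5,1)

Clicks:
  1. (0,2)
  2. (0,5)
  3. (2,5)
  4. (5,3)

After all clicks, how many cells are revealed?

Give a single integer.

Click 1 (0,2) count=2: revealed 1 new [(0,2)] -> total=1
Click 2 (0,5) count=0: revealed 7 new [(0,3) (0,4) (0,5) (1,2) (1,3) (1,4) (1,5)] -> total=8
Click 3 (2,5) count=1: revealed 1 new [(2,5)] -> total=9
Click 4 (5,3) count=1: revealed 1 new [(5,3)] -> total=10

Answer: 10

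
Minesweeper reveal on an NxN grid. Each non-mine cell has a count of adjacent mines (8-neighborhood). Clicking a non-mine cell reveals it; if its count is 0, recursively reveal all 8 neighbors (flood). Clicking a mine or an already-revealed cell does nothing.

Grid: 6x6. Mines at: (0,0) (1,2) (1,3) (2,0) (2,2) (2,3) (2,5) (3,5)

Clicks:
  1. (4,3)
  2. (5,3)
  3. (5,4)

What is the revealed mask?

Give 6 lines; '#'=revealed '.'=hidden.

Click 1 (4,3) count=0: revealed 17 new [(3,0) (3,1) (3,2) (3,3) (3,4) (4,0) (4,1) (4,2) (4,3) (4,4) (4,5) (5,0) (5,1) (5,2) (5,3) (5,4) (5,5)] -> total=17
Click 2 (5,3) count=0: revealed 0 new [(none)] -> total=17
Click 3 (5,4) count=0: revealed 0 new [(none)] -> total=17

Answer: ......
......
......
#####.
######
######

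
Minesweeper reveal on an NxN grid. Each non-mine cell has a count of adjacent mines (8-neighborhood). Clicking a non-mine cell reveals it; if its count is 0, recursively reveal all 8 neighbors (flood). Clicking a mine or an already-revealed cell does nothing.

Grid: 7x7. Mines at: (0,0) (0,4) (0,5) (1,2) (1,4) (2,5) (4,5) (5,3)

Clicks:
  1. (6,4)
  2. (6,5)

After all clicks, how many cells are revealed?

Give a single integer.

Click 1 (6,4) count=1: revealed 1 new [(6,4)] -> total=1
Click 2 (6,5) count=0: revealed 5 new [(5,4) (5,5) (5,6) (6,5) (6,6)] -> total=6

Answer: 6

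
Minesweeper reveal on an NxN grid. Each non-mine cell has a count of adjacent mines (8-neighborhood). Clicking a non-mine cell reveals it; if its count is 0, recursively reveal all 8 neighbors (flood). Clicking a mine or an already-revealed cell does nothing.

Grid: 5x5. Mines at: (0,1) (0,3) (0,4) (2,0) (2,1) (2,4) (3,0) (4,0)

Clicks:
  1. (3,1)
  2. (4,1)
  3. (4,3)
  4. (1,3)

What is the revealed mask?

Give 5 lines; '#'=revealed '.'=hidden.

Answer: .....
...#.
.....
.####
.####

Derivation:
Click 1 (3,1) count=4: revealed 1 new [(3,1)] -> total=1
Click 2 (4,1) count=2: revealed 1 new [(4,1)] -> total=2
Click 3 (4,3) count=0: revealed 6 new [(3,2) (3,3) (3,4) (4,2) (4,3) (4,4)] -> total=8
Click 4 (1,3) count=3: revealed 1 new [(1,3)] -> total=9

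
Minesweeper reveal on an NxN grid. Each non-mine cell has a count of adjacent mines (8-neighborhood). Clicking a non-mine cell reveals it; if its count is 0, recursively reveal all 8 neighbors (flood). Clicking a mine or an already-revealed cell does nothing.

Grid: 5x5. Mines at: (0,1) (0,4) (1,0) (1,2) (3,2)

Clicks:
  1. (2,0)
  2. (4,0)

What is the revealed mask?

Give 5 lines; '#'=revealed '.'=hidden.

Answer: .....
.....
##...
##...
##...

Derivation:
Click 1 (2,0) count=1: revealed 1 new [(2,0)] -> total=1
Click 2 (4,0) count=0: revealed 5 new [(2,1) (3,0) (3,1) (4,0) (4,1)] -> total=6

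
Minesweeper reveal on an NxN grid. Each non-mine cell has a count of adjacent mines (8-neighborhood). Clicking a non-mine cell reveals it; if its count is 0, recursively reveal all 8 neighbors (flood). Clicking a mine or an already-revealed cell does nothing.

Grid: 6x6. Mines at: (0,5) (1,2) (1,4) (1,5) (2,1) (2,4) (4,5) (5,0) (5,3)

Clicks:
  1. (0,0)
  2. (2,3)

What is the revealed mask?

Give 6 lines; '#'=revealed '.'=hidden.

Answer: ##....
##....
...#..
......
......
......

Derivation:
Click 1 (0,0) count=0: revealed 4 new [(0,0) (0,1) (1,0) (1,1)] -> total=4
Click 2 (2,3) count=3: revealed 1 new [(2,3)] -> total=5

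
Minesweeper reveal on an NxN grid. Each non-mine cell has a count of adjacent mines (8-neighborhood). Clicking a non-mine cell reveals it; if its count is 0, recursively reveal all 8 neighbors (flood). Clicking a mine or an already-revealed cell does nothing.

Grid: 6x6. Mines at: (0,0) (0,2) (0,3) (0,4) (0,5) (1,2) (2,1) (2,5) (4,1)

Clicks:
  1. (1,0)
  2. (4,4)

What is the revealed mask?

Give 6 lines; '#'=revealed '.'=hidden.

Click 1 (1,0) count=2: revealed 1 new [(1,0)] -> total=1
Click 2 (4,4) count=0: revealed 15 new [(2,2) (2,3) (2,4) (3,2) (3,3) (3,4) (3,5) (4,2) (4,3) (4,4) (4,5) (5,2) (5,3) (5,4) (5,5)] -> total=16

Answer: ......
#.....
..###.
..####
..####
..####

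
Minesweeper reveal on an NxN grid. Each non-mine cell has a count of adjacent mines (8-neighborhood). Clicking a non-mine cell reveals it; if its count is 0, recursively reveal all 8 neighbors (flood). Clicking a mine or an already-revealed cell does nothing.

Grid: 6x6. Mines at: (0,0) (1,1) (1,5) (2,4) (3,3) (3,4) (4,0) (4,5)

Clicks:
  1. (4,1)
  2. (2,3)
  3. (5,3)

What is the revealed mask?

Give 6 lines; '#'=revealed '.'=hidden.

Answer: ......
......
...#..
......
.####.
.####.

Derivation:
Click 1 (4,1) count=1: revealed 1 new [(4,1)] -> total=1
Click 2 (2,3) count=3: revealed 1 new [(2,3)] -> total=2
Click 3 (5,3) count=0: revealed 7 new [(4,2) (4,3) (4,4) (5,1) (5,2) (5,3) (5,4)] -> total=9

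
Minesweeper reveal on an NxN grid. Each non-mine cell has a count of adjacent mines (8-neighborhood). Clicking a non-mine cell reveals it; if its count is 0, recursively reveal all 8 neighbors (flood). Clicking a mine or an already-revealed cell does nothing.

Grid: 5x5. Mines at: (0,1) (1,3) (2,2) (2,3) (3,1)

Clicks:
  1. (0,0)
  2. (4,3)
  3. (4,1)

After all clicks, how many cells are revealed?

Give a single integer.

Answer: 8

Derivation:
Click 1 (0,0) count=1: revealed 1 new [(0,0)] -> total=1
Click 2 (4,3) count=0: revealed 6 new [(3,2) (3,3) (3,4) (4,2) (4,3) (4,4)] -> total=7
Click 3 (4,1) count=1: revealed 1 new [(4,1)] -> total=8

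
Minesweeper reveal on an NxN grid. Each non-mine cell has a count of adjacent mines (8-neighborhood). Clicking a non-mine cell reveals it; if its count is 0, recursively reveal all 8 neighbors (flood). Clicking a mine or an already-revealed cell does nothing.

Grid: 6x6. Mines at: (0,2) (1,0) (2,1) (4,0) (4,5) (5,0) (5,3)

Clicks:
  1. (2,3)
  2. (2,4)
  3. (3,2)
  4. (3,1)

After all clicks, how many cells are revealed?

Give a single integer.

Click 1 (2,3) count=0: revealed 18 new [(0,3) (0,4) (0,5) (1,2) (1,3) (1,4) (1,5) (2,2) (2,3) (2,4) (2,5) (3,2) (3,3) (3,4) (3,5) (4,2) (4,3) (4,4)] -> total=18
Click 2 (2,4) count=0: revealed 0 new [(none)] -> total=18
Click 3 (3,2) count=1: revealed 0 new [(none)] -> total=18
Click 4 (3,1) count=2: revealed 1 new [(3,1)] -> total=19

Answer: 19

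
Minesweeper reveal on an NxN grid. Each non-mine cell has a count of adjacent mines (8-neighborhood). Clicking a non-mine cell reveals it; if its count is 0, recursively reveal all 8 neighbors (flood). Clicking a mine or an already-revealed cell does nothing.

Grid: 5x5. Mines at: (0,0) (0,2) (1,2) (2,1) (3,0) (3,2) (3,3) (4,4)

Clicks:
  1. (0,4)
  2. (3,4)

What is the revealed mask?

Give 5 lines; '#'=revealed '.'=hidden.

Click 1 (0,4) count=0: revealed 6 new [(0,3) (0,4) (1,3) (1,4) (2,3) (2,4)] -> total=6
Click 2 (3,4) count=2: revealed 1 new [(3,4)] -> total=7

Answer: ...##
...##
...##
....#
.....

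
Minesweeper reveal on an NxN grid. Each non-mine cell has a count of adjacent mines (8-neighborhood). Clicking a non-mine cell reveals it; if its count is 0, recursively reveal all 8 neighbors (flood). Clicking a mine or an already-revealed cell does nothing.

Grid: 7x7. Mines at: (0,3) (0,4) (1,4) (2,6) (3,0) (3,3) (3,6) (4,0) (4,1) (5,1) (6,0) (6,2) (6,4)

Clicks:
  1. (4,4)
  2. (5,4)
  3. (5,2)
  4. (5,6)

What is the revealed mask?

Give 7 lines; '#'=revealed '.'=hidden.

Click 1 (4,4) count=1: revealed 1 new [(4,4)] -> total=1
Click 2 (5,4) count=1: revealed 1 new [(5,4)] -> total=2
Click 3 (5,2) count=3: revealed 1 new [(5,2)] -> total=3
Click 4 (5,6) count=0: revealed 6 new [(4,5) (4,6) (5,5) (5,6) (6,5) (6,6)] -> total=9

Answer: .......
.......
.......
.......
....###
..#.###
.....##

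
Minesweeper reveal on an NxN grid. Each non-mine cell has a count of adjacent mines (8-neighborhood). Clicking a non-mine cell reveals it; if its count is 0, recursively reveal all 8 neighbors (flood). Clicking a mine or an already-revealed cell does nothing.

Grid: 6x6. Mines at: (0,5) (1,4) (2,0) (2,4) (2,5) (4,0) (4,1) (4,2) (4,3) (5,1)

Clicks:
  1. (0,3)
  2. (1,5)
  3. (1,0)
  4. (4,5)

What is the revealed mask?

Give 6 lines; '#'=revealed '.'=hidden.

Click 1 (0,3) count=1: revealed 1 new [(0,3)] -> total=1
Click 2 (1,5) count=4: revealed 1 new [(1,5)] -> total=2
Click 3 (1,0) count=1: revealed 1 new [(1,0)] -> total=3
Click 4 (4,5) count=0: revealed 6 new [(3,4) (3,5) (4,4) (4,5) (5,4) (5,5)] -> total=9

Answer: ...#..
#....#
......
....##
....##
....##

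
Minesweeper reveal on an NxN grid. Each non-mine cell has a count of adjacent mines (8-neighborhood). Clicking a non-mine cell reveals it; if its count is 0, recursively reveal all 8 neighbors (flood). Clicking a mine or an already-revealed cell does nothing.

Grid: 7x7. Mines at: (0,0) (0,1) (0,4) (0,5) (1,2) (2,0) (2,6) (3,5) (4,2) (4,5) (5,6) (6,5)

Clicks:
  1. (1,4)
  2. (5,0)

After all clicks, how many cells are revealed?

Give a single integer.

Answer: 15

Derivation:
Click 1 (1,4) count=2: revealed 1 new [(1,4)] -> total=1
Click 2 (5,0) count=0: revealed 14 new [(3,0) (3,1) (4,0) (4,1) (5,0) (5,1) (5,2) (5,3) (5,4) (6,0) (6,1) (6,2) (6,3) (6,4)] -> total=15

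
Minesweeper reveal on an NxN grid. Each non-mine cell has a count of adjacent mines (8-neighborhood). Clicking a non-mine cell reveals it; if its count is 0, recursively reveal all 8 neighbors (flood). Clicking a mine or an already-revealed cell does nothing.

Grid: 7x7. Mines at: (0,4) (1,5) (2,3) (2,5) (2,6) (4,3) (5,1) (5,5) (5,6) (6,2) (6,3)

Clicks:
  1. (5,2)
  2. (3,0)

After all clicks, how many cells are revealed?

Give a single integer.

Answer: 18

Derivation:
Click 1 (5,2) count=4: revealed 1 new [(5,2)] -> total=1
Click 2 (3,0) count=0: revealed 17 new [(0,0) (0,1) (0,2) (0,3) (1,0) (1,1) (1,2) (1,3) (2,0) (2,1) (2,2) (3,0) (3,1) (3,2) (4,0) (4,1) (4,2)] -> total=18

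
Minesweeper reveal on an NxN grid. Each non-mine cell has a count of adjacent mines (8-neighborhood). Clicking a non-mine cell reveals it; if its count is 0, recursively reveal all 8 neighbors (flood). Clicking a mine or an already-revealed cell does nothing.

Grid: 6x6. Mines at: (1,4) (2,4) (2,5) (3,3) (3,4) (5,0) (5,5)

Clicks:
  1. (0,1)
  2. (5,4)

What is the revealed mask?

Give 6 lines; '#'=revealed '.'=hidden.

Click 1 (0,1) count=0: revealed 18 new [(0,0) (0,1) (0,2) (0,3) (1,0) (1,1) (1,2) (1,3) (2,0) (2,1) (2,2) (2,3) (3,0) (3,1) (3,2) (4,0) (4,1) (4,2)] -> total=18
Click 2 (5,4) count=1: revealed 1 new [(5,4)] -> total=19

Answer: ####..
####..
####..
###...
###...
....#.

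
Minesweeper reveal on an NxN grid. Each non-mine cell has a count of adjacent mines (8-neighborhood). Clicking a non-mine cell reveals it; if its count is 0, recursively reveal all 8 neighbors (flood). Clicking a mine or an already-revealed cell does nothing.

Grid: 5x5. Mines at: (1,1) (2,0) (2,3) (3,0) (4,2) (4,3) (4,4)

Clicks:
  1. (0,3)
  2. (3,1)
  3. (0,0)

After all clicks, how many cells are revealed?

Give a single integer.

Answer: 8

Derivation:
Click 1 (0,3) count=0: revealed 6 new [(0,2) (0,3) (0,4) (1,2) (1,3) (1,4)] -> total=6
Click 2 (3,1) count=3: revealed 1 new [(3,1)] -> total=7
Click 3 (0,0) count=1: revealed 1 new [(0,0)] -> total=8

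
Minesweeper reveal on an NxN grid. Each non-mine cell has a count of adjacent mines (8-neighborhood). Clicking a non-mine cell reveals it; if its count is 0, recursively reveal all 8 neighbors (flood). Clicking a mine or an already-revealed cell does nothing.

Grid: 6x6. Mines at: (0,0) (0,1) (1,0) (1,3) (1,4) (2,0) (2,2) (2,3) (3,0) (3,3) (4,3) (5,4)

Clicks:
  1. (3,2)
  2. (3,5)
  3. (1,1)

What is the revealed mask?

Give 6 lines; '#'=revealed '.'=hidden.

Click 1 (3,2) count=4: revealed 1 new [(3,2)] -> total=1
Click 2 (3,5) count=0: revealed 6 new [(2,4) (2,5) (3,4) (3,5) (4,4) (4,5)] -> total=7
Click 3 (1,1) count=5: revealed 1 new [(1,1)] -> total=8

Answer: ......
.#....
....##
..#.##
....##
......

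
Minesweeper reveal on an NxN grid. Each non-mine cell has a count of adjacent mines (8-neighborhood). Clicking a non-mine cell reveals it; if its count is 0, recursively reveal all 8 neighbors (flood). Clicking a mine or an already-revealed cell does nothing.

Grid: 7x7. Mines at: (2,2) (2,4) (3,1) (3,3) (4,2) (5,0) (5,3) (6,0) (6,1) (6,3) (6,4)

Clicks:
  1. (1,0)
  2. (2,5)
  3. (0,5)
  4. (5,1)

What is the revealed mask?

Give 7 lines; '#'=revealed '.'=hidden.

Answer: #######
#######
##...##
....###
....###
.#..###
.....##

Derivation:
Click 1 (1,0) count=0: revealed 29 new [(0,0) (0,1) (0,2) (0,3) (0,4) (0,5) (0,6) (1,0) (1,1) (1,2) (1,3) (1,4) (1,5) (1,6) (2,0) (2,1) (2,5) (2,6) (3,4) (3,5) (3,6) (4,4) (4,5) (4,6) (5,4) (5,5) (5,6) (6,5) (6,6)] -> total=29
Click 2 (2,5) count=1: revealed 0 new [(none)] -> total=29
Click 3 (0,5) count=0: revealed 0 new [(none)] -> total=29
Click 4 (5,1) count=4: revealed 1 new [(5,1)] -> total=30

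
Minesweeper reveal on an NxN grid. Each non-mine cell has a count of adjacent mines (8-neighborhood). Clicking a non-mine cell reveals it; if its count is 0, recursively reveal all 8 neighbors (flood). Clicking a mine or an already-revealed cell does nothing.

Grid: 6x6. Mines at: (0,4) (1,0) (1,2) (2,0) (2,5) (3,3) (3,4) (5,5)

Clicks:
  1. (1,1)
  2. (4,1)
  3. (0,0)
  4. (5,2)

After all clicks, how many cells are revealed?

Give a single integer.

Answer: 15

Derivation:
Click 1 (1,1) count=3: revealed 1 new [(1,1)] -> total=1
Click 2 (4,1) count=0: revealed 13 new [(3,0) (3,1) (3,2) (4,0) (4,1) (4,2) (4,3) (4,4) (5,0) (5,1) (5,2) (5,3) (5,4)] -> total=14
Click 3 (0,0) count=1: revealed 1 new [(0,0)] -> total=15
Click 4 (5,2) count=0: revealed 0 new [(none)] -> total=15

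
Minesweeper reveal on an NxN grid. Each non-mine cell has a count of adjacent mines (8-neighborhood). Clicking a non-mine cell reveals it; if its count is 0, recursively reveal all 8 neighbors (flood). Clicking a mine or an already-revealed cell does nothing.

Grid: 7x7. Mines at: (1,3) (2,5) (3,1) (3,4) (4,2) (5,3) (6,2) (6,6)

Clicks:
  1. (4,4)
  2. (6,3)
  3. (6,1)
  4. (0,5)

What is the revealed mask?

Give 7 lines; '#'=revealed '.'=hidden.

Click 1 (4,4) count=2: revealed 1 new [(4,4)] -> total=1
Click 2 (6,3) count=2: revealed 1 new [(6,3)] -> total=2
Click 3 (6,1) count=1: revealed 1 new [(6,1)] -> total=3
Click 4 (0,5) count=0: revealed 6 new [(0,4) (0,5) (0,6) (1,4) (1,5) (1,6)] -> total=9

Answer: ....###
....###
.......
.......
....#..
.......
.#.#...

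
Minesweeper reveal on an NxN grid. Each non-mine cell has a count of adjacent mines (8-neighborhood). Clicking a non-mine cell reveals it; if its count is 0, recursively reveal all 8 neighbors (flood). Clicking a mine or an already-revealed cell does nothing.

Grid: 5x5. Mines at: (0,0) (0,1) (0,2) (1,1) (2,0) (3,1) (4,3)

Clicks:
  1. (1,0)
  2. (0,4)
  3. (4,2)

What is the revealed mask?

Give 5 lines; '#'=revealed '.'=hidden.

Answer: ...##
#.###
..###
..###
..#..

Derivation:
Click 1 (1,0) count=4: revealed 1 new [(1,0)] -> total=1
Click 2 (0,4) count=0: revealed 11 new [(0,3) (0,4) (1,2) (1,3) (1,4) (2,2) (2,3) (2,4) (3,2) (3,3) (3,4)] -> total=12
Click 3 (4,2) count=2: revealed 1 new [(4,2)] -> total=13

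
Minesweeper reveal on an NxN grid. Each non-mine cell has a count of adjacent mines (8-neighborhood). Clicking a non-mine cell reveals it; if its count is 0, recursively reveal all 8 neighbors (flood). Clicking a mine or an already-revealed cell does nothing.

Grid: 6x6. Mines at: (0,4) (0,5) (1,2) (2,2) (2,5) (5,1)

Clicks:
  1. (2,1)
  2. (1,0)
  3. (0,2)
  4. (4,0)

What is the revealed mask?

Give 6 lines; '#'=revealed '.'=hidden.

Answer: ###...
##....
##....
##....
##....
......

Derivation:
Click 1 (2,1) count=2: revealed 1 new [(2,1)] -> total=1
Click 2 (1,0) count=0: revealed 9 new [(0,0) (0,1) (1,0) (1,1) (2,0) (3,0) (3,1) (4,0) (4,1)] -> total=10
Click 3 (0,2) count=1: revealed 1 new [(0,2)] -> total=11
Click 4 (4,0) count=1: revealed 0 new [(none)] -> total=11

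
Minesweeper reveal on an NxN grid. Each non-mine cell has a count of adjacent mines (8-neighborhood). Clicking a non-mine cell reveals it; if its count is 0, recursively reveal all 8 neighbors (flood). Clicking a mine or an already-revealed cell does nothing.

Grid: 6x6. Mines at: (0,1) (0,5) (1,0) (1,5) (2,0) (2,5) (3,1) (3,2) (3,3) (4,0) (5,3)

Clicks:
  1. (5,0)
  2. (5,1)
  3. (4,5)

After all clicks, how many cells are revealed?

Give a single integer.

Click 1 (5,0) count=1: revealed 1 new [(5,0)] -> total=1
Click 2 (5,1) count=1: revealed 1 new [(5,1)] -> total=2
Click 3 (4,5) count=0: revealed 6 new [(3,4) (3,5) (4,4) (4,5) (5,4) (5,5)] -> total=8

Answer: 8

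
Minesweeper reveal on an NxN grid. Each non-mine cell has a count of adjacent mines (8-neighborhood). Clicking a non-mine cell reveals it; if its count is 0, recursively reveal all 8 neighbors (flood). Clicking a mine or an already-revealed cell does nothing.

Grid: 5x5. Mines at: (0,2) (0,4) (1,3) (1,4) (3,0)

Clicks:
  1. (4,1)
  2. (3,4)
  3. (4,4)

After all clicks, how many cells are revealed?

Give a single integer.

Answer: 12

Derivation:
Click 1 (4,1) count=1: revealed 1 new [(4,1)] -> total=1
Click 2 (3,4) count=0: revealed 11 new [(2,1) (2,2) (2,3) (2,4) (3,1) (3,2) (3,3) (3,4) (4,2) (4,3) (4,4)] -> total=12
Click 3 (4,4) count=0: revealed 0 new [(none)] -> total=12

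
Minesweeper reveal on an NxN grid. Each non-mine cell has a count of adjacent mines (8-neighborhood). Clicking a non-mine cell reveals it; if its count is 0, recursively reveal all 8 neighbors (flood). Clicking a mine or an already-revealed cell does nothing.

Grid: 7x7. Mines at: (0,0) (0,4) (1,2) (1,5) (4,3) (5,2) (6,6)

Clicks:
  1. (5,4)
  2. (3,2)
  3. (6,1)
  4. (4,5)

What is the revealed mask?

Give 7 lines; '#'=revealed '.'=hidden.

Answer: .......
.......
....###
..#.###
....###
....###
.#.....

Derivation:
Click 1 (5,4) count=1: revealed 1 new [(5,4)] -> total=1
Click 2 (3,2) count=1: revealed 1 new [(3,2)] -> total=2
Click 3 (6,1) count=1: revealed 1 new [(6,1)] -> total=3
Click 4 (4,5) count=0: revealed 11 new [(2,4) (2,5) (2,6) (3,4) (3,5) (3,6) (4,4) (4,5) (4,6) (5,5) (5,6)] -> total=14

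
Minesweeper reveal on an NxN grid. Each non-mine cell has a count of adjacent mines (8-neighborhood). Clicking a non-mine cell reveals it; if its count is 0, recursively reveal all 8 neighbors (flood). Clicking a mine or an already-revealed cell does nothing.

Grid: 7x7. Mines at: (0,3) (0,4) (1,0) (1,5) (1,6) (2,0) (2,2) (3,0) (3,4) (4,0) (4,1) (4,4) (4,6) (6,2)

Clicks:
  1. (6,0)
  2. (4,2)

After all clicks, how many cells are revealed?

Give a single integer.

Answer: 5

Derivation:
Click 1 (6,0) count=0: revealed 4 new [(5,0) (5,1) (6,0) (6,1)] -> total=4
Click 2 (4,2) count=1: revealed 1 new [(4,2)] -> total=5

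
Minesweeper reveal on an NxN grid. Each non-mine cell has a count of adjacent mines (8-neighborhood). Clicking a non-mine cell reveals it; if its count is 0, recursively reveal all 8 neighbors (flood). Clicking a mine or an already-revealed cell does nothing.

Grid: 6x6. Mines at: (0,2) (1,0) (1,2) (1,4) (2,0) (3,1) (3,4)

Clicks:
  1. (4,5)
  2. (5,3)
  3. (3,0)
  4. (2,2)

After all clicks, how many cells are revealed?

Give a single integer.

Answer: 14

Derivation:
Click 1 (4,5) count=1: revealed 1 new [(4,5)] -> total=1
Click 2 (5,3) count=0: revealed 11 new [(4,0) (4,1) (4,2) (4,3) (4,4) (5,0) (5,1) (5,2) (5,3) (5,4) (5,5)] -> total=12
Click 3 (3,0) count=2: revealed 1 new [(3,0)] -> total=13
Click 4 (2,2) count=2: revealed 1 new [(2,2)] -> total=14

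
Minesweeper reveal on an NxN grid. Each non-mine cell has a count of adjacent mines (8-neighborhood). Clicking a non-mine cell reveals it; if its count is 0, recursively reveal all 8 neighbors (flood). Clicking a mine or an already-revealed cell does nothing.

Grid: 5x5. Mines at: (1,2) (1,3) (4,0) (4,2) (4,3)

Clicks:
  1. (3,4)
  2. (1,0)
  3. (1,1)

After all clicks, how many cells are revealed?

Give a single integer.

Answer: 9

Derivation:
Click 1 (3,4) count=1: revealed 1 new [(3,4)] -> total=1
Click 2 (1,0) count=0: revealed 8 new [(0,0) (0,1) (1,0) (1,1) (2,0) (2,1) (3,0) (3,1)] -> total=9
Click 3 (1,1) count=1: revealed 0 new [(none)] -> total=9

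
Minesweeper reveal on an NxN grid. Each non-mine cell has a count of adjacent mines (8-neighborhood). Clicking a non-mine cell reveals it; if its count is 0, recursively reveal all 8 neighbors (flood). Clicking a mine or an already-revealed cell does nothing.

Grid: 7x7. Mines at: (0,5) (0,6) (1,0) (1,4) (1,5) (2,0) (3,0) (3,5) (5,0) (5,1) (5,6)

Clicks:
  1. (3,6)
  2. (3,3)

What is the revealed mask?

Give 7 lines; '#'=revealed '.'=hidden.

Answer: .###...
.###...
.####..
.####.#
.#####.
..####.
..####.

Derivation:
Click 1 (3,6) count=1: revealed 1 new [(3,6)] -> total=1
Click 2 (3,3) count=0: revealed 27 new [(0,1) (0,2) (0,3) (1,1) (1,2) (1,3) (2,1) (2,2) (2,3) (2,4) (3,1) (3,2) (3,3) (3,4) (4,1) (4,2) (4,3) (4,4) (4,5) (5,2) (5,3) (5,4) (5,5) (6,2) (6,3) (6,4) (6,5)] -> total=28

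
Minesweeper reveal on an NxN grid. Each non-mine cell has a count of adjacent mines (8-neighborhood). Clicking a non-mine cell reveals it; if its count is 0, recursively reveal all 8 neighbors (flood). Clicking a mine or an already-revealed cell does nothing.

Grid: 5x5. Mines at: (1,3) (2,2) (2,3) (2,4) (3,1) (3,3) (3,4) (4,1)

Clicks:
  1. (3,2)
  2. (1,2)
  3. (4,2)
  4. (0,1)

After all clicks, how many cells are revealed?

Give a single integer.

Answer: 10

Derivation:
Click 1 (3,2) count=5: revealed 1 new [(3,2)] -> total=1
Click 2 (1,2) count=3: revealed 1 new [(1,2)] -> total=2
Click 3 (4,2) count=3: revealed 1 new [(4,2)] -> total=3
Click 4 (0,1) count=0: revealed 7 new [(0,0) (0,1) (0,2) (1,0) (1,1) (2,0) (2,1)] -> total=10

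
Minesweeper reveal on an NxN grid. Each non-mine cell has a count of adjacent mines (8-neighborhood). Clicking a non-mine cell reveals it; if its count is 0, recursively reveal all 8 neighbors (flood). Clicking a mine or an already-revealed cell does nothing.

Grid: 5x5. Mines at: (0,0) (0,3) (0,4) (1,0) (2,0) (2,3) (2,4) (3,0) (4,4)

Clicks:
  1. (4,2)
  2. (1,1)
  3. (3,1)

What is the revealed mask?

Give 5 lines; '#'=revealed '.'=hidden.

Click 1 (4,2) count=0: revealed 6 new [(3,1) (3,2) (3,3) (4,1) (4,2) (4,3)] -> total=6
Click 2 (1,1) count=3: revealed 1 new [(1,1)] -> total=7
Click 3 (3,1) count=2: revealed 0 new [(none)] -> total=7

Answer: .....
.#...
.....
.###.
.###.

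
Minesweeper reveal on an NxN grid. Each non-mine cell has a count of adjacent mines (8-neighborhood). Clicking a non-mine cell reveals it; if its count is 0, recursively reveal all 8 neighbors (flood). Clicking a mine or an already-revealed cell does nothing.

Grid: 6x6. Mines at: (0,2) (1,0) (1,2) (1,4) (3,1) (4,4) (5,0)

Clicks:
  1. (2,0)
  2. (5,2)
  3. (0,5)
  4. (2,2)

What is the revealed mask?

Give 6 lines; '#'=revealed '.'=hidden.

Answer: .....#
......
#.#...
......
.###..
.###..

Derivation:
Click 1 (2,0) count=2: revealed 1 new [(2,0)] -> total=1
Click 2 (5,2) count=0: revealed 6 new [(4,1) (4,2) (4,3) (5,1) (5,2) (5,3)] -> total=7
Click 3 (0,5) count=1: revealed 1 new [(0,5)] -> total=8
Click 4 (2,2) count=2: revealed 1 new [(2,2)] -> total=9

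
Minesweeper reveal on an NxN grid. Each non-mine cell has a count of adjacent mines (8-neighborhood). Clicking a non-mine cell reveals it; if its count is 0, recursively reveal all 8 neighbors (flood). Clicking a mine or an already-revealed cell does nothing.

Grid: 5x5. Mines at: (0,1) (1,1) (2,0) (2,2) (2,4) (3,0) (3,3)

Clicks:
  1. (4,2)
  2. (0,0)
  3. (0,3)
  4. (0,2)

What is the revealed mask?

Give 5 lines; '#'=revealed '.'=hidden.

Answer: #.###
..###
.....
.....
..#..

Derivation:
Click 1 (4,2) count=1: revealed 1 new [(4,2)] -> total=1
Click 2 (0,0) count=2: revealed 1 new [(0,0)] -> total=2
Click 3 (0,3) count=0: revealed 6 new [(0,2) (0,3) (0,4) (1,2) (1,3) (1,4)] -> total=8
Click 4 (0,2) count=2: revealed 0 new [(none)] -> total=8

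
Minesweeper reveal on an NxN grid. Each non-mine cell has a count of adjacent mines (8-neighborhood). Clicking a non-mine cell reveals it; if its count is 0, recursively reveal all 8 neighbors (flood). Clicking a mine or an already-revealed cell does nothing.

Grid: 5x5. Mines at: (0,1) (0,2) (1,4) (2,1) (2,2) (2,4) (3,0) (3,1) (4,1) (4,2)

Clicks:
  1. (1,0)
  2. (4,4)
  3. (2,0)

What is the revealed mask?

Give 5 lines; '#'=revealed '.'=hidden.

Answer: .....
#....
#....
...##
...##

Derivation:
Click 1 (1,0) count=2: revealed 1 new [(1,0)] -> total=1
Click 2 (4,4) count=0: revealed 4 new [(3,3) (3,4) (4,3) (4,4)] -> total=5
Click 3 (2,0) count=3: revealed 1 new [(2,0)] -> total=6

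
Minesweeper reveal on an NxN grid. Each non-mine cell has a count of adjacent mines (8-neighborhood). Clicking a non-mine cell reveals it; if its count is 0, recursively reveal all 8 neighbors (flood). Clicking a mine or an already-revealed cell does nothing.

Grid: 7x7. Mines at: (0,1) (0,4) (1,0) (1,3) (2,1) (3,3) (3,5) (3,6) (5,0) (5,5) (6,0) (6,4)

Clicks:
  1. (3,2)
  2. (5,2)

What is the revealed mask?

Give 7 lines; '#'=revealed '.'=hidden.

Answer: .......
.......
.......
..#....
.###...
.###...
.###...

Derivation:
Click 1 (3,2) count=2: revealed 1 new [(3,2)] -> total=1
Click 2 (5,2) count=0: revealed 9 new [(4,1) (4,2) (4,3) (5,1) (5,2) (5,3) (6,1) (6,2) (6,3)] -> total=10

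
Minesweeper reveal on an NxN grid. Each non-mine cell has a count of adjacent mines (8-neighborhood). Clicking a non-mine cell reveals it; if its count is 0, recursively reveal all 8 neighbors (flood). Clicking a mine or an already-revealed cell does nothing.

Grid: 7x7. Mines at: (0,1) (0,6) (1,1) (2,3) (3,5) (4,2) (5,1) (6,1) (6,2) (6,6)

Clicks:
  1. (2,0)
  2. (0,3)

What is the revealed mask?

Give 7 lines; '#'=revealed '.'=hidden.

Answer: ..####.
..####.
#......
.......
.......
.......
.......

Derivation:
Click 1 (2,0) count=1: revealed 1 new [(2,0)] -> total=1
Click 2 (0,3) count=0: revealed 8 new [(0,2) (0,3) (0,4) (0,5) (1,2) (1,3) (1,4) (1,5)] -> total=9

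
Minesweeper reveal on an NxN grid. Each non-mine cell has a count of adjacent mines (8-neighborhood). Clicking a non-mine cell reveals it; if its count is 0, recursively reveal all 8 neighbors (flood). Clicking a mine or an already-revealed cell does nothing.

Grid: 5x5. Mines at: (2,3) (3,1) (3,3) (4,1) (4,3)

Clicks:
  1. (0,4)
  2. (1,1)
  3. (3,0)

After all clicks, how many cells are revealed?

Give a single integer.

Click 1 (0,4) count=0: revealed 13 new [(0,0) (0,1) (0,2) (0,3) (0,4) (1,0) (1,1) (1,2) (1,3) (1,4) (2,0) (2,1) (2,2)] -> total=13
Click 2 (1,1) count=0: revealed 0 new [(none)] -> total=13
Click 3 (3,0) count=2: revealed 1 new [(3,0)] -> total=14

Answer: 14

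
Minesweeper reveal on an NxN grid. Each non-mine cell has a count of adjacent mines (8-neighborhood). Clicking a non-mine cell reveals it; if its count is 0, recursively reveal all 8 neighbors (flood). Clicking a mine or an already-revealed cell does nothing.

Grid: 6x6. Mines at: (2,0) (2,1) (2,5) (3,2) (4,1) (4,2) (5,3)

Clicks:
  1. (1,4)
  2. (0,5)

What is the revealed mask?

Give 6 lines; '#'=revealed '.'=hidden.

Answer: ######
######
..###.
......
......
......

Derivation:
Click 1 (1,4) count=1: revealed 1 new [(1,4)] -> total=1
Click 2 (0,5) count=0: revealed 14 new [(0,0) (0,1) (0,2) (0,3) (0,4) (0,5) (1,0) (1,1) (1,2) (1,3) (1,5) (2,2) (2,3) (2,4)] -> total=15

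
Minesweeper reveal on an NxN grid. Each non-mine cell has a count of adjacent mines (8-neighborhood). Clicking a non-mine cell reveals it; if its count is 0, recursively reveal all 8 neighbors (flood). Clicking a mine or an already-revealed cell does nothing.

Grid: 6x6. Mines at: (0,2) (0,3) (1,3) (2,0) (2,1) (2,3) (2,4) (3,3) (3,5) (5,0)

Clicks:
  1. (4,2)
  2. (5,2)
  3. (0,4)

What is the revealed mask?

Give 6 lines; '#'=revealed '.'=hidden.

Click 1 (4,2) count=1: revealed 1 new [(4,2)] -> total=1
Click 2 (5,2) count=0: revealed 9 new [(4,1) (4,3) (4,4) (4,5) (5,1) (5,2) (5,3) (5,4) (5,5)] -> total=10
Click 3 (0,4) count=2: revealed 1 new [(0,4)] -> total=11

Answer: ....#.
......
......
......
.#####
.#####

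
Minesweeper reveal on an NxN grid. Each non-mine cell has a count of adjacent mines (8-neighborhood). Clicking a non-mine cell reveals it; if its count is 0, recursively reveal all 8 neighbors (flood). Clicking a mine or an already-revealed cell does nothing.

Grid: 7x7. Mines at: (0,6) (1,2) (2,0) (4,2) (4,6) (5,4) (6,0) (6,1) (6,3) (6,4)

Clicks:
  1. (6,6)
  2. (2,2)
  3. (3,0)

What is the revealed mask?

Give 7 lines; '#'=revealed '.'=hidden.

Answer: .......
.......
..#....
#......
.......
.....##
.....##

Derivation:
Click 1 (6,6) count=0: revealed 4 new [(5,5) (5,6) (6,5) (6,6)] -> total=4
Click 2 (2,2) count=1: revealed 1 new [(2,2)] -> total=5
Click 3 (3,0) count=1: revealed 1 new [(3,0)] -> total=6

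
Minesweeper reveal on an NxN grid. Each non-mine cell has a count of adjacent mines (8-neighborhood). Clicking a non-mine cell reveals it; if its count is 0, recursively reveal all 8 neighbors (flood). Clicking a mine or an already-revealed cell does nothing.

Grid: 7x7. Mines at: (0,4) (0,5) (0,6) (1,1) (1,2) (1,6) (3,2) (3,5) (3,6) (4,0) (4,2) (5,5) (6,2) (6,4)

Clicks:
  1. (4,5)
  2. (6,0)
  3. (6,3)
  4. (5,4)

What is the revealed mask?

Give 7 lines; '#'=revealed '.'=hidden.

Answer: .......
.......
.......
.......
.....#.
##..#..
##.#...

Derivation:
Click 1 (4,5) count=3: revealed 1 new [(4,5)] -> total=1
Click 2 (6,0) count=0: revealed 4 new [(5,0) (5,1) (6,0) (6,1)] -> total=5
Click 3 (6,3) count=2: revealed 1 new [(6,3)] -> total=6
Click 4 (5,4) count=2: revealed 1 new [(5,4)] -> total=7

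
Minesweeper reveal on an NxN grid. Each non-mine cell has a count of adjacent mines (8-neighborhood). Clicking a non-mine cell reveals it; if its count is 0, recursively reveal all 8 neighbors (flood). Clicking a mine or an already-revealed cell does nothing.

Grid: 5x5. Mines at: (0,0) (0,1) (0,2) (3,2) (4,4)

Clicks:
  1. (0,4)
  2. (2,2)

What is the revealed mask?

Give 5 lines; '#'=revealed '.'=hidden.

Answer: ...##
...##
..###
...##
.....

Derivation:
Click 1 (0,4) count=0: revealed 8 new [(0,3) (0,4) (1,3) (1,4) (2,3) (2,4) (3,3) (3,4)] -> total=8
Click 2 (2,2) count=1: revealed 1 new [(2,2)] -> total=9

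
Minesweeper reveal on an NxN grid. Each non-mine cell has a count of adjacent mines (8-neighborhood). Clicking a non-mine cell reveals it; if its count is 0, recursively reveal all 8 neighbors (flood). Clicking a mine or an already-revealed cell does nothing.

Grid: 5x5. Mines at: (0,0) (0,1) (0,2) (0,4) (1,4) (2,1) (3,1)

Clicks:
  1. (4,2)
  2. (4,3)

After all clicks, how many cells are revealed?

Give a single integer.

Click 1 (4,2) count=1: revealed 1 new [(4,2)] -> total=1
Click 2 (4,3) count=0: revealed 8 new [(2,2) (2,3) (2,4) (3,2) (3,3) (3,4) (4,3) (4,4)] -> total=9

Answer: 9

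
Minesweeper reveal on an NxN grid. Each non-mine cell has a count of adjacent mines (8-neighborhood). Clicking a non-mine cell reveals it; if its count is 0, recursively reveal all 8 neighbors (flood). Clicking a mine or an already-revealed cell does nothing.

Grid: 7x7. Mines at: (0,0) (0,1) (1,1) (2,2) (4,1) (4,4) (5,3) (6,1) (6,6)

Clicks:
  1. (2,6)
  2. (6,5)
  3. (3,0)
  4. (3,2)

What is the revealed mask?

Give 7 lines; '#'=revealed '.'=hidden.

Answer: ..#####
..#####
...####
#.#####
.....##
.....##
.....#.

Derivation:
Click 1 (2,6) count=0: revealed 22 new [(0,2) (0,3) (0,4) (0,5) (0,6) (1,2) (1,3) (1,4) (1,5) (1,6) (2,3) (2,4) (2,5) (2,6) (3,3) (3,4) (3,5) (3,6) (4,5) (4,6) (5,5) (5,6)] -> total=22
Click 2 (6,5) count=1: revealed 1 new [(6,5)] -> total=23
Click 3 (3,0) count=1: revealed 1 new [(3,0)] -> total=24
Click 4 (3,2) count=2: revealed 1 new [(3,2)] -> total=25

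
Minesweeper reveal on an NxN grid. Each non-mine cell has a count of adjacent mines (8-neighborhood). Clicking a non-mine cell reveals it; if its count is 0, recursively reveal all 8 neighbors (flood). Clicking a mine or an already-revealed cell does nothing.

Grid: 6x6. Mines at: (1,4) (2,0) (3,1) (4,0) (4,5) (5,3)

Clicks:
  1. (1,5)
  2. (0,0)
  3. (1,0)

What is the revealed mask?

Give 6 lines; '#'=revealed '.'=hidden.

Click 1 (1,5) count=1: revealed 1 new [(1,5)] -> total=1
Click 2 (0,0) count=0: revealed 11 new [(0,0) (0,1) (0,2) (0,3) (1,0) (1,1) (1,2) (1,3) (2,1) (2,2) (2,3)] -> total=12
Click 3 (1,0) count=1: revealed 0 new [(none)] -> total=12

Answer: ####..
####.#
.###..
......
......
......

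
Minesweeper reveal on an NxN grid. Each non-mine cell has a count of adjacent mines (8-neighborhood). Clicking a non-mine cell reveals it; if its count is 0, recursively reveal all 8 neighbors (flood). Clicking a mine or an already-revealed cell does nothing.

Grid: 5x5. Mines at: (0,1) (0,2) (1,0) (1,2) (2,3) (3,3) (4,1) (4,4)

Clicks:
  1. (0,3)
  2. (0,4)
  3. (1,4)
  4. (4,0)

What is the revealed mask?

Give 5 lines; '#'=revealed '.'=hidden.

Answer: ...##
...##
.....
.....
#....

Derivation:
Click 1 (0,3) count=2: revealed 1 new [(0,3)] -> total=1
Click 2 (0,4) count=0: revealed 3 new [(0,4) (1,3) (1,4)] -> total=4
Click 3 (1,4) count=1: revealed 0 new [(none)] -> total=4
Click 4 (4,0) count=1: revealed 1 new [(4,0)] -> total=5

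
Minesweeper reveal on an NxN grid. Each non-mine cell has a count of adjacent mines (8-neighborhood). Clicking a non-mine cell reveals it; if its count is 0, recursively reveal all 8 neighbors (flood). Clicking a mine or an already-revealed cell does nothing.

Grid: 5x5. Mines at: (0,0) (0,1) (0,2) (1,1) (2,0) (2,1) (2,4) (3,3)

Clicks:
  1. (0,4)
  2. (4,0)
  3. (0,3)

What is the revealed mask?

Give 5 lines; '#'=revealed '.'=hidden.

Answer: ...##
...##
.....
###..
###..

Derivation:
Click 1 (0,4) count=0: revealed 4 new [(0,3) (0,4) (1,3) (1,4)] -> total=4
Click 2 (4,0) count=0: revealed 6 new [(3,0) (3,1) (3,2) (4,0) (4,1) (4,2)] -> total=10
Click 3 (0,3) count=1: revealed 0 new [(none)] -> total=10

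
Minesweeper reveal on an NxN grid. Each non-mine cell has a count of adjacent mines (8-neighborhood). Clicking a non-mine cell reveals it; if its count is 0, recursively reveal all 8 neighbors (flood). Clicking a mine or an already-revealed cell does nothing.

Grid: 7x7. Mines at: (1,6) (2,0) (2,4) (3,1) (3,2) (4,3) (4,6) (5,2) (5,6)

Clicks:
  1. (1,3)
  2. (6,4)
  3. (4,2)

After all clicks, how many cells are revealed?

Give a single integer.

Answer: 8

Derivation:
Click 1 (1,3) count=1: revealed 1 new [(1,3)] -> total=1
Click 2 (6,4) count=0: revealed 6 new [(5,3) (5,4) (5,5) (6,3) (6,4) (6,5)] -> total=7
Click 3 (4,2) count=4: revealed 1 new [(4,2)] -> total=8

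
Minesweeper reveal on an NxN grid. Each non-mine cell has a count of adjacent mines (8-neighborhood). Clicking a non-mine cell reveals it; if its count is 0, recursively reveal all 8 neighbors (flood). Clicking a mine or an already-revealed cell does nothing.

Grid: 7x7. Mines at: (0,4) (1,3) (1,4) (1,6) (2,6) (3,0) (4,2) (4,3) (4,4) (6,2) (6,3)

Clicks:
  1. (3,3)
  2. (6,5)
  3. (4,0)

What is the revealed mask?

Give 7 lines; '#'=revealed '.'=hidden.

Click 1 (3,3) count=3: revealed 1 new [(3,3)] -> total=1
Click 2 (6,5) count=0: revealed 10 new [(3,5) (3,6) (4,5) (4,6) (5,4) (5,5) (5,6) (6,4) (6,5) (6,6)] -> total=11
Click 3 (4,0) count=1: revealed 1 new [(4,0)] -> total=12

Answer: .......
.......
.......
...#.##
#....##
....###
....###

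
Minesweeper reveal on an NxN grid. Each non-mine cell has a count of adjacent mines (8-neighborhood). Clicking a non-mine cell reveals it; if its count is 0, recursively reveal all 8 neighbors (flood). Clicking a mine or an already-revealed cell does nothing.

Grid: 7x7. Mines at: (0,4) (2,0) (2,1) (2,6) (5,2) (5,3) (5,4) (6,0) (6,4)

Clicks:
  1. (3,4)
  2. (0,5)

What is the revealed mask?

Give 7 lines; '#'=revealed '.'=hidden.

Answer: .....#.
..####.
..####.
..####.
..####.
.......
.......

Derivation:
Click 1 (3,4) count=0: revealed 16 new [(1,2) (1,3) (1,4) (1,5) (2,2) (2,3) (2,4) (2,5) (3,2) (3,3) (3,4) (3,5) (4,2) (4,3) (4,4) (4,5)] -> total=16
Click 2 (0,5) count=1: revealed 1 new [(0,5)] -> total=17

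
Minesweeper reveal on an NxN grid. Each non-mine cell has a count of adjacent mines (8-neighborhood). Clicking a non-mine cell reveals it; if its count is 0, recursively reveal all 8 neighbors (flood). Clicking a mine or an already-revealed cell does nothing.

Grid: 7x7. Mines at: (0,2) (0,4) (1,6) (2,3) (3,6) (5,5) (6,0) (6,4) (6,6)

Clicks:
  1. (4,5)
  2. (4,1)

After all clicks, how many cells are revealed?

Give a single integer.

Click 1 (4,5) count=2: revealed 1 new [(4,5)] -> total=1
Click 2 (4,1) count=0: revealed 26 new [(0,0) (0,1) (1,0) (1,1) (1,2) (2,0) (2,1) (2,2) (3,0) (3,1) (3,2) (3,3) (3,4) (4,0) (4,1) (4,2) (4,3) (4,4) (5,0) (5,1) (5,2) (5,3) (5,4) (6,1) (6,2) (6,3)] -> total=27

Answer: 27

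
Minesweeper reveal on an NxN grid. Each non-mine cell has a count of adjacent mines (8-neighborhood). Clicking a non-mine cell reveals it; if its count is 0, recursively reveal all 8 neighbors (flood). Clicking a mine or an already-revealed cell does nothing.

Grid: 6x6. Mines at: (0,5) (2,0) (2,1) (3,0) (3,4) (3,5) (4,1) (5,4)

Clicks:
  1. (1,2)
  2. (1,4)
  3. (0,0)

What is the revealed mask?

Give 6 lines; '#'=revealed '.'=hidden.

Click 1 (1,2) count=1: revealed 1 new [(1,2)] -> total=1
Click 2 (1,4) count=1: revealed 1 new [(1,4)] -> total=2
Click 3 (0,0) count=0: revealed 11 new [(0,0) (0,1) (0,2) (0,3) (0,4) (1,0) (1,1) (1,3) (2,2) (2,3) (2,4)] -> total=13

Answer: #####.
#####.
..###.
......
......
......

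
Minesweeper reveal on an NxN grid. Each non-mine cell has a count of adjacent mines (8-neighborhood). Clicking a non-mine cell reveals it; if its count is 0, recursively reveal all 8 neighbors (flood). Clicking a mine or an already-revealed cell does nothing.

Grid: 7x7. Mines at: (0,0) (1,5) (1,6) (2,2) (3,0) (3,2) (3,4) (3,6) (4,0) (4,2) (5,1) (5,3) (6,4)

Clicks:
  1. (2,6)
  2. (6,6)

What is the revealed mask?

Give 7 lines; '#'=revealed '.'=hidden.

Answer: .......
.......
......#
.......
.....##
.....##
.....##

Derivation:
Click 1 (2,6) count=3: revealed 1 new [(2,6)] -> total=1
Click 2 (6,6) count=0: revealed 6 new [(4,5) (4,6) (5,5) (5,6) (6,5) (6,6)] -> total=7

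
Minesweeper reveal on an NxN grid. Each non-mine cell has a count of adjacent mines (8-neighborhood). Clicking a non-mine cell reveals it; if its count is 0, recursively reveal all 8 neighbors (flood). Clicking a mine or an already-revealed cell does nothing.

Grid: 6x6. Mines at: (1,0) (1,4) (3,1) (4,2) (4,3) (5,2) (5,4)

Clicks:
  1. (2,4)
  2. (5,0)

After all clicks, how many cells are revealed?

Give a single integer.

Click 1 (2,4) count=1: revealed 1 new [(2,4)] -> total=1
Click 2 (5,0) count=0: revealed 4 new [(4,0) (4,1) (5,0) (5,1)] -> total=5

Answer: 5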